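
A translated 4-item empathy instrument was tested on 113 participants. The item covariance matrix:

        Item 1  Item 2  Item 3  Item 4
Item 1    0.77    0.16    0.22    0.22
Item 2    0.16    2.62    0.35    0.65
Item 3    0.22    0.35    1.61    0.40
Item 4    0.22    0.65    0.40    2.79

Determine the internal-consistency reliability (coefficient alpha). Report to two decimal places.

Σσ²ᵢ = 0.77 + 2.62 + 1.61 + 2.79 = 7.79
Σ_{i<j} σ_ij = 2.00
total variance = 7.79 + 2 × 2.00 = 11.79
α = (k/(k−1))·(1 − Σσ²ᵢ/total variance) = (4/3)·(1 − 7.79/11.79) = 0.45

α = 0.45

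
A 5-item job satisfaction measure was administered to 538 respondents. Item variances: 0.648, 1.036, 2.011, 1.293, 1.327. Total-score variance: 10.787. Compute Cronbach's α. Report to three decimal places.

α = 0.518

sum of item variances = 0.648 + 1.036 + 2.011 + 1.293 + 1.327 = 6.315
α = (k/(k−1))·(1 − sum of item variances/total variance) = (5/4)·(1 − 6.315/10.787) = 0.518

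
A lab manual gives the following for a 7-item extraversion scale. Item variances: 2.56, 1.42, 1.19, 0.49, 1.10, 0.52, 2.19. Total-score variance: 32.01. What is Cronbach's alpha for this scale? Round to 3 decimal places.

ΣVar(i) = 2.56 + 1.42 + 1.19 + 0.49 + 1.10 + 0.52 + 2.19 = 9.47
α = (k/(k−1))·(1 − ΣVar(i)/total variance) = (7/6)·(1 − 9.47/32.01) = 0.822

α = 0.822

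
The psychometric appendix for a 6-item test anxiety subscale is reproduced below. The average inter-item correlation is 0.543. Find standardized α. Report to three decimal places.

Standardized α = k·r̄ / (1 + (k−1)·r̄) = 6 × 0.543 / (1 + 5 × 0.543)
  = 3.2580 / 3.7150 = 0.877

standardized α = 0.877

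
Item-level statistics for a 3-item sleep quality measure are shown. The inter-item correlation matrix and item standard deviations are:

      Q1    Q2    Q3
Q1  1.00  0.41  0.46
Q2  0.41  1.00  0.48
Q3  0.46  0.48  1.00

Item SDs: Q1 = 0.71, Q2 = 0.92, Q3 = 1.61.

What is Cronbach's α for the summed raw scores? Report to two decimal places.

Σσ²ᵢ = 0.71² + 0.92² + 1.61² = 3.9426
Covariances σ_ij = r_ij · s_i · s_j:
  σ(Q1,Q2) = 0.41 × 0.71 × 0.92 = 0.2678
  σ(Q1,Q3) = 0.46 × 0.71 × 1.61 = 0.5258
  σ(Q2,Q3) = 0.48 × 0.92 × 1.61 = 0.7110
σ²_T = Σσ²ᵢ + 2·Σσ_ij = 3.9426 + 2 × 1.5046 = 6.9518
α = (3/2)·(1 − 3.9426/6.9518) = 0.65

α = 0.65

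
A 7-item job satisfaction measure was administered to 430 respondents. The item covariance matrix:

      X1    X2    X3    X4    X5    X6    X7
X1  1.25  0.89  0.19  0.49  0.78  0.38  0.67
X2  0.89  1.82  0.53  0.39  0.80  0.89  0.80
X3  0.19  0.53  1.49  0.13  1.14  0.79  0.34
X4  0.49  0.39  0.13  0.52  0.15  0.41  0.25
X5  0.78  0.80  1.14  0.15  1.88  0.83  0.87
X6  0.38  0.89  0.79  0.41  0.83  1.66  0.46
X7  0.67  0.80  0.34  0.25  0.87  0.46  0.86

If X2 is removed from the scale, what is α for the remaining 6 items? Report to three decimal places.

Remaining items: X1, X3, X4, X5, X6, X7 (k = 6).
ΣVar(i) = 1.25 + 1.49 + 0.52 + 1.88 + 1.66 + 0.86 = 7.66
σ²_T = 7.66 + 2 × 7.88 = 23.42
α (item deleted) = (6/5)·(1 − 7.66/23.42) = 0.808

α = 0.808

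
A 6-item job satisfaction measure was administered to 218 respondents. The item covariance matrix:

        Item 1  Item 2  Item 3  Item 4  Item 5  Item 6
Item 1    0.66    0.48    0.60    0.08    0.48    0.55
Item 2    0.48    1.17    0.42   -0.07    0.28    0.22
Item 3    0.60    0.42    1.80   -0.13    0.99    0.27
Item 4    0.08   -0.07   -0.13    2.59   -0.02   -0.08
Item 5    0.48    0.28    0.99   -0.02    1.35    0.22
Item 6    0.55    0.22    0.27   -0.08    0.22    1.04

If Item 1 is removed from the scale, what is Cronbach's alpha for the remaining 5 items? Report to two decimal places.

Remaining items: Item 2, Item 3, Item 4, Item 5, Item 6 (k = 5).
sum of item variances = 1.17 + 1.80 + 2.59 + 1.35 + 1.04 = 7.95
σ²_T = 7.95 + 2 × 2.10 = 12.15
α (item deleted) = (5/4)·(1 − 7.95/12.15) = 0.43

Cronbach's alpha = 0.43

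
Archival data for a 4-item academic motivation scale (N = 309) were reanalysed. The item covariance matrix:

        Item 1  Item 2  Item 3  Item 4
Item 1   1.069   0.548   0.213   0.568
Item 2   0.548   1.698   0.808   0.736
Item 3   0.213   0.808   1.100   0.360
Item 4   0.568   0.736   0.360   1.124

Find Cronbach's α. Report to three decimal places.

Cronbach's α = 0.752

Σσ²ᵢ = 1.069 + 1.698 + 1.100 + 1.124 = 4.991
Σ_{i<j} σ_ij = 3.233
Var(T) = 4.991 + 2 × 3.233 = 11.457
α = (k/(k−1))·(1 − Σσ²ᵢ/Var(T)) = (4/3)·(1 − 4.991/11.457) = 0.752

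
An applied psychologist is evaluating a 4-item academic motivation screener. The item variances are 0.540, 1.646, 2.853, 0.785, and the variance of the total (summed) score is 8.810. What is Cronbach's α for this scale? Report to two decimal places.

Σσᵢ² = 0.540 + 1.646 + 2.853 + 0.785 = 5.824
α = (k/(k−1))·(1 − Σσᵢ²/σ²_total) = (4/3)·(1 − 5.824/8.810) = 0.45

Cronbach's α = 0.45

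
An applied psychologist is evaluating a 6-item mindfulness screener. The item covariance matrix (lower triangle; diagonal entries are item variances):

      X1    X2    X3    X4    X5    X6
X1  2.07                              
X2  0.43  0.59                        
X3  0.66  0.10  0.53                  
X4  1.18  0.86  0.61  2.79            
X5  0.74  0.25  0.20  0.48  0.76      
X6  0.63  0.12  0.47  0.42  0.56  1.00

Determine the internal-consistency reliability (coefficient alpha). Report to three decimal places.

α = 0.799

Σσᵢ² = 2.07 + 0.59 + 0.53 + 2.79 + 0.76 + 1.00 = 7.74
Σ_{i<j} σ_ij = 7.71
σ²_total = 7.74 + 2 × 7.71 = 23.16
α = (k/(k−1))·(1 − Σσᵢ²/σ²_total) = (6/5)·(1 − 7.74/23.16) = 0.799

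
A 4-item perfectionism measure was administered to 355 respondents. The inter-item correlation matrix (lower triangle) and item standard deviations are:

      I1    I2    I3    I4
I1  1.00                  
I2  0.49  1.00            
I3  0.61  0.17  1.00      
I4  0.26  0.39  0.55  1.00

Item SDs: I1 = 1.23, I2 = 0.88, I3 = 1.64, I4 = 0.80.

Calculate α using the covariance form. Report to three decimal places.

α = 0.716

Σσ²ᵢ = 1.23² + 0.88² + 1.64² + 0.80² = 5.6169
Covariances σ_ij = r_ij · s_i · s_j:
  σ(I1,I2) = 0.49 × 1.23 × 0.88 = 0.5304
  σ(I1,I3) = 0.61 × 1.23 × 1.64 = 1.2305
  σ(I1,I4) = 0.26 × 1.23 × 0.80 = 0.2558
  σ(I2,I3) = 0.17 × 0.88 × 1.64 = 0.2453
  σ(I2,I4) = 0.39 × 0.88 × 0.80 = 0.2746
  σ(I3,I4) = 0.55 × 1.64 × 0.80 = 0.7216
σ²_T = Σσ²ᵢ + 2·Σσ_ij = 5.6169 + 2 × 3.2582 = 12.1333
α = (4/3)·(1 − 5.6169/12.1333) = 0.716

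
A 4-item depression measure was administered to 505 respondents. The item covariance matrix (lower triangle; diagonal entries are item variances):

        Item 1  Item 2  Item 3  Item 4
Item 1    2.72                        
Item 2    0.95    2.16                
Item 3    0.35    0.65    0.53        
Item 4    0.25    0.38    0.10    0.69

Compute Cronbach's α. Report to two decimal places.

Σσᵢ² = 2.72 + 2.16 + 0.53 + 0.69 = 6.10
Sum of the distinct covariances = 2.68
total variance = 6.10 + 2 × 2.68 = 11.46
α = (k/(k−1))·(1 − Σσᵢ²/total variance) = (4/3)·(1 − 6.10/11.46) = 0.62

α = 0.62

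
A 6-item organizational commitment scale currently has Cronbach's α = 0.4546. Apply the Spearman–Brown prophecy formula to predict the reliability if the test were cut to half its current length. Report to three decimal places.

predicted reliability = 0.294

Length factor m = 1/2
α' = m·α / (1 − (1−m)·α)
   = 1/2 × 0.4546 / (1 − (1 − 1/2) × 0.4546)
   = 0.2273 / 0.7727 = 0.294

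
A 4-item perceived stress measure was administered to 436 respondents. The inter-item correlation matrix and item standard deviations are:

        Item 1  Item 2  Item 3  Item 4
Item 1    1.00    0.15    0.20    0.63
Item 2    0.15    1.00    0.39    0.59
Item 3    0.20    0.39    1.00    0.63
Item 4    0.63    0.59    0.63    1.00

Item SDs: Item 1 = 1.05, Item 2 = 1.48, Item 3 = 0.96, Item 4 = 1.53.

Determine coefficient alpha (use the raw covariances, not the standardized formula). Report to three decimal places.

α = 0.754

Σσ²ᵢ = 1.05² + 1.48² + 0.96² + 1.53² = 6.5554
Covariances σ_ij = r_ij · s_i · s_j:
  σ(Item 1,Item 2) = 0.15 × 1.05 × 1.48 = 0.2331
  σ(Item 1,Item 3) = 0.20 × 1.05 × 0.96 = 0.2016
  σ(Item 1,Item 4) = 0.63 × 1.05 × 1.53 = 1.0121
  σ(Item 2,Item 3) = 0.39 × 1.48 × 0.96 = 0.5541
  σ(Item 2,Item 4) = 0.59 × 1.48 × 1.53 = 1.3360
  σ(Item 3,Item 4) = 0.63 × 0.96 × 1.53 = 0.9253
σ²_T = Σσ²ᵢ + 2·Σσ_ij = 6.5554 + 2 × 4.2622 = 15.0798
α = (4/3)·(1 − 6.5554/15.0798) = 0.754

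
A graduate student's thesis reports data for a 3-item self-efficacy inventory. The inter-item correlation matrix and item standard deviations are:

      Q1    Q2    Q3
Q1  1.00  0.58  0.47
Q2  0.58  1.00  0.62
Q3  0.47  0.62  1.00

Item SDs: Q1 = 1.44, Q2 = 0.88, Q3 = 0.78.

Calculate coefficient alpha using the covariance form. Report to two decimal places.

Σσ²ᵢ = 1.44² + 0.88² + 0.78² = 3.4564
Covariances σ_ij = r_ij · s_i · s_j:
  σ(Q1,Q2) = 0.58 × 1.44 × 0.88 = 0.7350
  σ(Q1,Q3) = 0.47 × 1.44 × 0.78 = 0.5279
  σ(Q2,Q3) = 0.62 × 0.88 × 0.78 = 0.4256
σ²_T = Σσ²ᵢ + 2·Σσ_ij = 3.4564 + 2 × 1.6885 = 6.8334
α = (3/2)·(1 − 3.4564/6.8334) = 0.74

α = 0.74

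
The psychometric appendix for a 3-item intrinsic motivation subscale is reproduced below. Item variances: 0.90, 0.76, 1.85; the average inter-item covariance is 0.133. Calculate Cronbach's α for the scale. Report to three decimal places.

Cronbach's α = 0.278

ΣVar(i) = 0.90 + 0.76 + 1.85 = 3.51
Sum of the 3 distinct covariances = 3 × 0.133 = 0.399
σ²_T = ΣVar(i) + 2·Σcov = 3.51 + 2 × 0.399 = 4.308
α = (3/2)·(1 − 3.51/4.308) = 0.278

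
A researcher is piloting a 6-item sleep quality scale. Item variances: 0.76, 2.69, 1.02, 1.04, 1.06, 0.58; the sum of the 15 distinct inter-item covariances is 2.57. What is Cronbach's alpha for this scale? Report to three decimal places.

Σσᵢ² = 0.76 + 2.69 + 1.02 + 1.04 + 1.06 + 0.58 = 7.15
Sum of distinct covariances = 2.57
σ²_T = Σσᵢ² + 2·Σcov = 7.15 + 2 × 2.57 = 12.29
α = (6/5)·(1 − 7.15/12.29) = 0.502

α = 0.502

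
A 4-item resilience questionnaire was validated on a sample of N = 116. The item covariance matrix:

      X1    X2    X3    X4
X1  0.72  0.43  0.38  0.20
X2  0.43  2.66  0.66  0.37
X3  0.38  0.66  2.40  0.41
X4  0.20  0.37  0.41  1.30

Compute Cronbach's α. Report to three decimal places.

Cronbach's α = 0.545

Σσ²ᵢ = 0.72 + 2.66 + 2.40 + 1.30 = 7.08
Σ_{i<j} σ_ij = 2.45
σ²_T = 7.08 + 2 × 2.45 = 11.98
α = (k/(k−1))·(1 − Σσ²ᵢ/σ²_T) = (4/3)·(1 − 7.08/11.98) = 0.545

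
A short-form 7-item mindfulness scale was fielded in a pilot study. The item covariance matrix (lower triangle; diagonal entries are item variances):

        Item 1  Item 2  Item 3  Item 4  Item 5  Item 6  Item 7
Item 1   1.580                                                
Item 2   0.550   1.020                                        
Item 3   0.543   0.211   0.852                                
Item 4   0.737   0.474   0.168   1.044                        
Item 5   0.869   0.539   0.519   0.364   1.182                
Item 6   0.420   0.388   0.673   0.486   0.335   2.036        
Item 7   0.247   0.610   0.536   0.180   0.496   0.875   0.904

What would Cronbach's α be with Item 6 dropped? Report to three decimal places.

α = 0.818

Remaining items: Item 1, Item 2, Item 3, Item 4, Item 5, Item 7 (k = 6).
sum of item variances = 1.580 + 1.020 + 0.852 + 1.044 + 1.182 + 0.904 = 6.582
σ²_T = 6.582 + 2 × 7.043 = 20.668
α (item deleted) = (6/5)·(1 − 6.582/20.668) = 0.818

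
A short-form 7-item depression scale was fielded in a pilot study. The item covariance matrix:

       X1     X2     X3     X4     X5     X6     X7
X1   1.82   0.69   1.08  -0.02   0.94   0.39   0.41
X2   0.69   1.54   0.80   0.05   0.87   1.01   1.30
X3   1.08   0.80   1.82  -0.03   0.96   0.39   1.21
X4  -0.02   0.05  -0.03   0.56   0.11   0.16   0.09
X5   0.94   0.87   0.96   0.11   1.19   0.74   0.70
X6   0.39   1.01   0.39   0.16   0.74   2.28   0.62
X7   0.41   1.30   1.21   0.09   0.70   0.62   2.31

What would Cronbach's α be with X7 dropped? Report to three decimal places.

Cronbach's α = 0.766

Remaining items: X1, X2, X3, X4, X5, X6 (k = 6).
Σσᵢ² = 1.82 + 1.54 + 1.82 + 0.56 + 1.19 + 2.28 = 9.21
σ²_total = 9.21 + 2 × 8.14 = 25.49
α (item deleted) = (6/5)·(1 − 9.21/25.49) = 0.766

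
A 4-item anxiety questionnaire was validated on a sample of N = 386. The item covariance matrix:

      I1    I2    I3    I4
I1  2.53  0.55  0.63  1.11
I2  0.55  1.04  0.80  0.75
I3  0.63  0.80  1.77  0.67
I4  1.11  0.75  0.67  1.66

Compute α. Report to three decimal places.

α = 0.751

sum of item variances = 2.53 + 1.04 + 1.77 + 1.66 = 7.00
Σ_{i<j} σ_ij = 4.51
σ²_total = 7.00 + 2 × 4.51 = 16.02
α = (k/(k−1))·(1 − sum of item variances/σ²_total) = (4/3)·(1 − 7.00/16.02) = 0.751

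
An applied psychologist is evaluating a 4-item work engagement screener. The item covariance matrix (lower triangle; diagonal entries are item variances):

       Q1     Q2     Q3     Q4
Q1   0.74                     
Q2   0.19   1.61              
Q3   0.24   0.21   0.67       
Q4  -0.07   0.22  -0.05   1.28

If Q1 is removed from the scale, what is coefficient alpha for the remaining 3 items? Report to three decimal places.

α = 0.264

Remaining items: Q2, Q3, Q4 (k = 3).
Σσᵢ² = 1.61 + 0.67 + 1.28 = 3.56
σ²_total = 3.56 + 2 × 0.38 = 4.32
α (item deleted) = (3/2)·(1 − 3.56/4.32) = 0.264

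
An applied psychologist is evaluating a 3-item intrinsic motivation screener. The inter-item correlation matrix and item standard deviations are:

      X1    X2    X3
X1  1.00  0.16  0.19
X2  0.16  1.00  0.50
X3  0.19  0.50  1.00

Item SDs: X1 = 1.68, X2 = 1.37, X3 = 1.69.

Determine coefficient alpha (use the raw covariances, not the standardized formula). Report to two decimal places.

coefficient alpha = 0.53

Σσ²ᵢ = 1.68² + 1.37² + 1.69² = 7.5554
Covariances σ_ij = r_ij · s_i · s_j:
  σ(X1,X2) = 0.16 × 1.68 × 1.37 = 0.3683
  σ(X1,X3) = 0.19 × 1.68 × 1.69 = 0.5394
  σ(X2,X3) = 0.50 × 1.37 × 1.69 = 1.1577
σ²_T = Σσ²ᵢ + 2·Σσ_ij = 7.5554 + 2 × 2.0654 = 11.6862
α = (3/2)·(1 − 7.5554/11.6862) = 0.53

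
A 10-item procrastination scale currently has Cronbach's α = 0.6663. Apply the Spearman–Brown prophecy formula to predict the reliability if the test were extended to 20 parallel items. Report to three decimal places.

predicted reliability = 0.800

Length factor m = 20/10 = 2.0000
α' = m·α / (1 + (m−1)·α)
   = 20/10 × 0.6663 / (1 + (20/10 − 1) × 0.6663)
   = 1.3326 / 1.6663 = 0.800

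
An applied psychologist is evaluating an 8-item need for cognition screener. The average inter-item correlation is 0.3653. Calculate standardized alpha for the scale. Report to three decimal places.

standardized alpha = 0.822

Standardized α = k·r̄ / (1 + (k−1)·r̄) = 8 × 0.3653 / (1 + 7 × 0.3653)
  = 2.9224 / 3.5571 = 0.822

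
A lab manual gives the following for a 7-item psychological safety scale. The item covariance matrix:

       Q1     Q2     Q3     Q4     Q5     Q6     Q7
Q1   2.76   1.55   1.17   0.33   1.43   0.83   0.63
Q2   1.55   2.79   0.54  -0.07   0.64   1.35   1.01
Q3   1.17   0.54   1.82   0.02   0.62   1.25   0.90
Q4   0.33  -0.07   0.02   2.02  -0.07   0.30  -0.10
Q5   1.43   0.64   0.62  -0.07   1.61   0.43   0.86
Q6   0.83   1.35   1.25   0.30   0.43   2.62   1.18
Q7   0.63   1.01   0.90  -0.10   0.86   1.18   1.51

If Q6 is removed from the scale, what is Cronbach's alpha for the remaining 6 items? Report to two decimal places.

Cronbach's alpha = 0.72

Remaining items: Q1, Q2, Q3, Q4, Q5, Q7 (k = 6).
ΣVar(i) = 2.76 + 2.79 + 1.82 + 2.02 + 1.61 + 1.51 = 12.51
Var(T) = 12.51 + 2 × 9.46 = 31.43
α (item deleted) = (6/5)·(1 − 12.51/31.43) = 0.72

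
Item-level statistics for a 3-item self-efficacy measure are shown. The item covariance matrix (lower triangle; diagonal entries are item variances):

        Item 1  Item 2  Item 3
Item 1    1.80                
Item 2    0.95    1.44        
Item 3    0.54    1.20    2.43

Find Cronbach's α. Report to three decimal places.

Σσᵢ² = 1.80 + 1.44 + 2.43 = 5.67
Σ_{i<j} σ_ij = 2.69
Var(T) = 5.67 + 2 × 2.69 = 11.05
α = (k/(k−1))·(1 − Σσᵢ²/Var(T)) = (3/2)·(1 − 5.67/11.05) = 0.730

Cronbach's α = 0.730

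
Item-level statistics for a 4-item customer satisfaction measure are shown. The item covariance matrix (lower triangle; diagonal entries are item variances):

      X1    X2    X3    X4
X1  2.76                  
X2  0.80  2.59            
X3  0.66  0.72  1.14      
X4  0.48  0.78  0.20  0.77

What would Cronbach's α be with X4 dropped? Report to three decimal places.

Remaining items: X1, X2, X3 (k = 3).
Σσᵢ² = 2.76 + 2.59 + 1.14 = 6.49
σ²_T = 6.49 + 2 × 2.18 = 10.85
α (item deleted) = (3/2)·(1 − 6.49/10.85) = 0.603

α = 0.603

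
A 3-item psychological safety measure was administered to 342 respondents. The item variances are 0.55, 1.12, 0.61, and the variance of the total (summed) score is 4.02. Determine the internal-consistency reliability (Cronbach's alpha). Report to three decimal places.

Cronbach's alpha = 0.649

ΣVar(i) = 0.55 + 1.12 + 0.61 = 2.28
α = (k/(k−1))·(1 − ΣVar(i)/Var(T)) = (3/2)·(1 − 2.28/4.02) = 0.649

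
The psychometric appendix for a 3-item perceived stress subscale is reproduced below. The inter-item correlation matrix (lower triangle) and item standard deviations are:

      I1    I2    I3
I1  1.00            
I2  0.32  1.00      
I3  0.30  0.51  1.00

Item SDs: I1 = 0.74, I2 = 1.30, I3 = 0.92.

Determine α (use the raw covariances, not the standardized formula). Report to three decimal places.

Σσ²ᵢ = 0.74² + 1.30² + 0.92² = 3.0840
Covariances σ_ij = r_ij · s_i · s_j:
  σ(I1,I2) = 0.32 × 0.74 × 1.30 = 0.3078
  σ(I1,I3) = 0.30 × 0.74 × 0.92 = 0.2042
  σ(I2,I3) = 0.51 × 1.30 × 0.92 = 0.6100
σ²_T = Σσ²ᵢ + 2·Σσ_ij = 3.0840 + 2 × 1.1220 = 5.3280
α = (3/2)·(1 − 3.0840/5.3280) = 0.632

α = 0.632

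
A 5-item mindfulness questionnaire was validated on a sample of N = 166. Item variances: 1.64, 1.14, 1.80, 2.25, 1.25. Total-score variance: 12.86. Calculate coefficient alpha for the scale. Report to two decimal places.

coefficient alpha = 0.46

Σσᵢ² = 1.64 + 1.14 + 1.80 + 2.25 + 1.25 = 8.08
α = (k/(k−1))·(1 − Σσᵢ²/total variance) = (5/4)·(1 − 8.08/12.86) = 0.46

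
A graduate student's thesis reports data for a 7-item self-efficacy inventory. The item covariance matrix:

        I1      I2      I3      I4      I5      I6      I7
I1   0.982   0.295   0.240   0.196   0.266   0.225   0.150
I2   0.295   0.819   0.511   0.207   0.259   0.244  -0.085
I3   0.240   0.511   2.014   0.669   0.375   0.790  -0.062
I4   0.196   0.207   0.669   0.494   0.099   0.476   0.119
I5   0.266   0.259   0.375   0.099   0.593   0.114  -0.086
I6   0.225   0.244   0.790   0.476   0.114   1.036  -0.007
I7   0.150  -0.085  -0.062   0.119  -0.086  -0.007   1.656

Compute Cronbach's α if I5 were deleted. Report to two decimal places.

α = 0.64

Remaining items: I1, I2, I3, I4, I6, I7 (k = 6).
Σσᵢ² = 0.982 + 0.819 + 2.014 + 0.494 + 1.036 + 1.656 = 7.001
total variance = 7.001 + 2 × 3.968 = 14.937
α (item deleted) = (6/5)·(1 − 7.001/14.937) = 0.64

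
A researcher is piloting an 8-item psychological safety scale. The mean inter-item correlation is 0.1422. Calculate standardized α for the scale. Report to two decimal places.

Standardized α = k·r̄ / (1 + (k−1)·r̄) = 8 × 0.1422 / (1 + 7 × 0.1422)
  = 1.1376 / 1.9954 = 0.57

standardized α = 0.57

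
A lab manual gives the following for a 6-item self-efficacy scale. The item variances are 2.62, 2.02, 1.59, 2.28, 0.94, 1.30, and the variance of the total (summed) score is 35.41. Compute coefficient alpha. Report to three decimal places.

Σσ²ᵢ = 2.62 + 2.02 + 1.59 + 2.28 + 0.94 + 1.30 = 10.75
α = (k/(k−1))·(1 − Σσ²ᵢ/σ²_total) = (6/5)·(1 − 10.75/35.41) = 0.836

α = 0.836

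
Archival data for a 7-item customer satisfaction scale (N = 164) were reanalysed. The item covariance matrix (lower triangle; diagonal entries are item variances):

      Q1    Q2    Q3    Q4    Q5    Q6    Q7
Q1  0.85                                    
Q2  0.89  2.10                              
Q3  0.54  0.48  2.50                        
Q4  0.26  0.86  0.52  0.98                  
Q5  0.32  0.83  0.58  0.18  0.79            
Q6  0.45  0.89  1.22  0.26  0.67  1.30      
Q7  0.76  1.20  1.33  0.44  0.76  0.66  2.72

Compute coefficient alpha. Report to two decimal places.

Σσᵢ² = 0.85 + 2.10 + 2.50 + 0.98 + 0.79 + 1.30 + 2.72 = 11.24
Sum of off-diagonal covariances = 14.10
σ²_T = 11.24 + 2 × 14.10 = 39.44
α = (k/(k−1))·(1 − Σσᵢ²/σ²_T) = (7/6)·(1 − 11.24/39.44) = 0.83

coefficient alpha = 0.83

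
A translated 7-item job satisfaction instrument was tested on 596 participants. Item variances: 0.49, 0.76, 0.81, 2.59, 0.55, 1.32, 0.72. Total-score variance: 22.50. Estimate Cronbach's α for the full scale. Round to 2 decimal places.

Cronbach's α = 0.79

sum of item variances = 0.49 + 0.76 + 0.81 + 2.59 + 0.55 + 1.32 + 0.72 = 7.24
α = (k/(k−1))·(1 − sum of item variances/σ²_total) = (7/6)·(1 − 7.24/22.50) = 0.79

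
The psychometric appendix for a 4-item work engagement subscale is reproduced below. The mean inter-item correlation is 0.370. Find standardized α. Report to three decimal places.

Standardized α = k·r̄ / (1 + (k−1)·r̄) = 4 × 0.370 / (1 + 3 × 0.370)
  = 1.4800 / 2.1100 = 0.701

α = 0.701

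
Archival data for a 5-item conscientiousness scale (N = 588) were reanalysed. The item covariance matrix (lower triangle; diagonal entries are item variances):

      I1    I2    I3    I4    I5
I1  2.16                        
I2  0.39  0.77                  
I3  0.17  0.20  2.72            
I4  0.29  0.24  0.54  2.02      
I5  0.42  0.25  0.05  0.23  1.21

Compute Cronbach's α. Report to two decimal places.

Cronbach's α = 0.48

Σσ²ᵢ = 2.16 + 0.77 + 2.72 + 2.02 + 1.21 = 8.88
Sum of off-diagonal covariances = 2.78
total variance = 8.88 + 2 × 2.78 = 14.44
α = (k/(k−1))·(1 − Σσ²ᵢ/total variance) = (5/4)·(1 − 8.88/14.44) = 0.48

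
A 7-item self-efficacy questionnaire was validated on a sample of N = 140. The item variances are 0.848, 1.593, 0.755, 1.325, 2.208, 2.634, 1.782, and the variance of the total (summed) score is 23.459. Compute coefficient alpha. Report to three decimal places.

sum of item variances = 0.848 + 1.593 + 0.755 + 1.325 + 2.208 + 2.634 + 1.782 = 11.145
α = (k/(k−1))·(1 − sum of item variances/σ²_total) = (7/6)·(1 − 11.145/23.459) = 0.612

α = 0.612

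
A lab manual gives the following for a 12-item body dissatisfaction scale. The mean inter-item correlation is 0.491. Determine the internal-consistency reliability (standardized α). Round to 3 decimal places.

α = 0.920

Standardized α = k·r̄ / (1 + (k−1)·r̄) = 12 × 0.491 / (1 + 11 × 0.491)
  = 5.8920 / 6.4010 = 0.920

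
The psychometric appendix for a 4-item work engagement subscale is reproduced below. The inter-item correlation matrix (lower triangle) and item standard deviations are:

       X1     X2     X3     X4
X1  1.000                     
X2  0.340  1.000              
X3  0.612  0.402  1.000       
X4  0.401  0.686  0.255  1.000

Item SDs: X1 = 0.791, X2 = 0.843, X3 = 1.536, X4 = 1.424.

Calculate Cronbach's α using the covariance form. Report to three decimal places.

α = 0.716

Σσ²ᵢ = 0.791² + 0.843² + 1.536² + 1.424² = 5.7234
Covariances σ_ij = r_ij · s_i · s_j:
  σ(X1,X2) = 0.340 × 0.791 × 0.843 = 0.2267
  σ(X1,X3) = 0.612 × 0.791 × 1.536 = 0.7436
  σ(X1,X4) = 0.401 × 0.791 × 1.424 = 0.4517
  σ(X2,X3) = 0.402 × 0.843 × 1.536 = 0.5205
  σ(X2,X4) = 0.686 × 0.843 × 1.424 = 0.8235
  σ(X3,X4) = 0.255 × 1.536 × 1.424 = 0.5578
σ²_T = Σσ²ᵢ + 2·Σσ_ij = 5.7234 + 2 × 3.3238 = 12.3710
α = (4/3)·(1 − 5.7234/12.3710) = 0.716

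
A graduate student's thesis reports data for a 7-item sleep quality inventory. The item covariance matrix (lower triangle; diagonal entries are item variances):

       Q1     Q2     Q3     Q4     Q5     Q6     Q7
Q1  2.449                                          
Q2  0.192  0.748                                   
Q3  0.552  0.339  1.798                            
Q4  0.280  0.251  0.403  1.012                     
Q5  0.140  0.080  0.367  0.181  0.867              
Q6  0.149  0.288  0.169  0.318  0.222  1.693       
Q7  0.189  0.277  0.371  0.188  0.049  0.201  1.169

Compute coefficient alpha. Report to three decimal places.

Σσᵢ² = 2.449 + 0.748 + 1.798 + 1.012 + 0.867 + 1.693 + 1.169 = 9.736
Sum of the distinct covariances = 5.206
σ²_total = 9.736 + 2 × 5.206 = 20.148
α = (k/(k−1))·(1 − Σσᵢ²/σ²_total) = (7/6)·(1 − 9.736/20.148) = 0.603

coefficient alpha = 0.603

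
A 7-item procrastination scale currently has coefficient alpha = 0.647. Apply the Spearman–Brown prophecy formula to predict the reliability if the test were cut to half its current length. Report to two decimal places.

predicted reliability = 0.48

Length factor m = 1/2
α' = m·α / (1 − (1−m)·α)
   = 1/2 × 0.647 / (1 − (1 − 1/2) × 0.647)
   = 0.3235 / 0.6765 = 0.48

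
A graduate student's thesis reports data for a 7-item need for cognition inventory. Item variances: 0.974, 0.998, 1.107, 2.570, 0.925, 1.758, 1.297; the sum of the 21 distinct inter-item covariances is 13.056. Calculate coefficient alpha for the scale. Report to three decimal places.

α = 0.852

sum of item variances = 0.974 + 0.998 + 1.107 + 2.570 + 0.925 + 1.758 + 1.297 = 9.629
Sum of distinct covariances = 13.056
σ²_total = sum of item variances + 2·Σcov = 9.629 + 2 × 13.056 = 35.741
α = (7/6)·(1 − 9.629/35.741) = 0.852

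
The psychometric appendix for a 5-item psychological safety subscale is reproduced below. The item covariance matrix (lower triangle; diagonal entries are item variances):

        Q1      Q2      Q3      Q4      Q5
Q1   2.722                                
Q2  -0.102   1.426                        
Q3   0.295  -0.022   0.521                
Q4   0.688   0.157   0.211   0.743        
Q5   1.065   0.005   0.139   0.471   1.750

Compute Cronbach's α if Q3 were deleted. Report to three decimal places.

Cronbach's α = 0.543

Remaining items: Q1, Q2, Q4, Q5 (k = 4).
Σσᵢ² = 2.722 + 1.426 + 0.743 + 1.750 = 6.641
total variance = 6.641 + 2 × 2.284 = 11.209
α (item deleted) = (4/3)·(1 − 6.641/11.209) = 0.543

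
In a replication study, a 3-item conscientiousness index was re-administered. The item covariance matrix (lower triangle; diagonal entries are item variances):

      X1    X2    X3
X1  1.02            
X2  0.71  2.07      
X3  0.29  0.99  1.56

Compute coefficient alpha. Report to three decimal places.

α = 0.692

sum of item variances = 1.02 + 2.07 + 1.56 = 4.65
Sum of the distinct covariances = 1.99
Var(T) = 4.65 + 2 × 1.99 = 8.63
α = (k/(k−1))·(1 − sum of item variances/Var(T)) = (3/2)·(1 − 4.65/8.63) = 0.692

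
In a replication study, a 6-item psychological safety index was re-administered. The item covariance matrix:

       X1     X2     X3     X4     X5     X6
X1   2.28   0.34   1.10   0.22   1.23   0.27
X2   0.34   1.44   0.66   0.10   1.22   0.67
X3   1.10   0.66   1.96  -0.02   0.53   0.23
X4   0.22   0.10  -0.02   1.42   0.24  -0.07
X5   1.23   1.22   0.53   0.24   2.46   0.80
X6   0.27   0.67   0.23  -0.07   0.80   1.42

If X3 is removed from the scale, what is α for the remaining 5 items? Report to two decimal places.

Remaining items: X1, X2, X4, X5, X6 (k = 5).
Σσ²ᵢ = 2.28 + 1.44 + 1.42 + 2.46 + 1.42 = 9.02
σ²_T = 9.02 + 2 × 5.02 = 19.06
α (item deleted) = (5/4)·(1 − 9.02/19.06) = 0.66

α = 0.66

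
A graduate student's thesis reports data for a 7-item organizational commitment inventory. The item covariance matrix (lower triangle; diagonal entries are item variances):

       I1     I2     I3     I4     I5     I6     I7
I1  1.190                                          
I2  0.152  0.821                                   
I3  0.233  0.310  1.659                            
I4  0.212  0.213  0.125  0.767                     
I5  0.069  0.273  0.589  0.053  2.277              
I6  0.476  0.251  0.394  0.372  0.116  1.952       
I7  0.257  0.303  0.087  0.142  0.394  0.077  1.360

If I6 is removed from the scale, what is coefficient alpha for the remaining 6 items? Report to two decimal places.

coefficient alpha = 0.55

Remaining items: I1, I2, I3, I4, I5, I7 (k = 6).
Σσᵢ² = 1.190 + 0.821 + 1.659 + 0.767 + 2.277 + 1.360 = 8.074
Var(T) = 8.074 + 2 × 3.412 = 14.898
α (item deleted) = (6/5)·(1 − 8.074/14.898) = 0.55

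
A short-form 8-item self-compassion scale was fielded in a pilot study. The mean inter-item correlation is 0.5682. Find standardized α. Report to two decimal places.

α = 0.91

Standardized α = k·r̄ / (1 + (k−1)·r̄) = 8 × 0.5682 / (1 + 7 × 0.5682)
  = 4.5456 / 4.9774 = 0.91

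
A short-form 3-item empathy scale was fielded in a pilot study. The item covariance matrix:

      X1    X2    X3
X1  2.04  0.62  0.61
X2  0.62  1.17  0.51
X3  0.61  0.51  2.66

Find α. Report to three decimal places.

α = 0.558

ΣVar(i) = 2.04 + 1.17 + 2.66 = 5.87
Sum of off-diagonal covariances = 1.74
σ²_T = 5.87 + 2 × 1.74 = 9.35
α = (k/(k−1))·(1 − ΣVar(i)/σ²_T) = (3/2)·(1 − 5.87/9.35) = 0.558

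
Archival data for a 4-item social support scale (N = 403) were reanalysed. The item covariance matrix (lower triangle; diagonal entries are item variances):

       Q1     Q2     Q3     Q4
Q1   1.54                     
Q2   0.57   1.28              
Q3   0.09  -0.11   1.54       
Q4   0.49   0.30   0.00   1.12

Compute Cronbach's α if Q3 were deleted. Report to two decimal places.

Remaining items: Q1, Q2, Q4 (k = 3).
Σσᵢ² = 1.54 + 1.28 + 1.12 = 3.94
σ²_total = 3.94 + 2 × 1.36 = 6.66
α (item deleted) = (3/2)·(1 − 3.94/6.66) = 0.61

α = 0.61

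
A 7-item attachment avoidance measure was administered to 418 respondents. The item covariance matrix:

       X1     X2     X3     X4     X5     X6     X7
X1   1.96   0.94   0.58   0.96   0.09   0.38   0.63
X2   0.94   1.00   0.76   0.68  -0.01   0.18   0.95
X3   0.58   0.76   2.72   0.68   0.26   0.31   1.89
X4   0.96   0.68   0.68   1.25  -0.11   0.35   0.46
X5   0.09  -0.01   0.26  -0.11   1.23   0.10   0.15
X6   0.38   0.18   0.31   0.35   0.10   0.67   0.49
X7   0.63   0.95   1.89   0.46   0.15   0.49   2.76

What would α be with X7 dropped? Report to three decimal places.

Remaining items: X1, X2, X3, X4, X5, X6 (k = 6).
ΣVar(i) = 1.96 + 1.00 + 2.72 + 1.25 + 1.23 + 0.67 = 8.83
σ²_total = 8.83 + 2 × 6.15 = 21.13
α (item deleted) = (6/5)·(1 − 8.83/21.13) = 0.699

α = 0.699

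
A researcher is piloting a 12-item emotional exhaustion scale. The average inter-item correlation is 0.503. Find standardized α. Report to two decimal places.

Standardized α = k·r̄ / (1 + (k−1)·r̄) = 12 × 0.503 / (1 + 11 × 0.503)
  = 6.0360 / 6.5330 = 0.92

α = 0.92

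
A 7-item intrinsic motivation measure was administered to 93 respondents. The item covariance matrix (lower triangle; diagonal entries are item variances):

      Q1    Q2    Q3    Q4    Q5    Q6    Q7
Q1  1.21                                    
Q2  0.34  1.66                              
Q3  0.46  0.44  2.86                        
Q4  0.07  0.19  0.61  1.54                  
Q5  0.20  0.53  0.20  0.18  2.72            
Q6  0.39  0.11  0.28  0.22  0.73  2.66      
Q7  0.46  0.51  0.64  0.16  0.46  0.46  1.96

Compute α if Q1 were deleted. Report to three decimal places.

α = 0.553

Remaining items: Q2, Q3, Q4, Q5, Q6, Q7 (k = 6).
Σσ²ᵢ = 1.66 + 2.86 + 1.54 + 2.72 + 2.66 + 1.96 = 13.40
σ²_total = 13.40 + 2 × 5.72 = 24.84
α (item deleted) = (6/5)·(1 − 13.40/24.84) = 0.553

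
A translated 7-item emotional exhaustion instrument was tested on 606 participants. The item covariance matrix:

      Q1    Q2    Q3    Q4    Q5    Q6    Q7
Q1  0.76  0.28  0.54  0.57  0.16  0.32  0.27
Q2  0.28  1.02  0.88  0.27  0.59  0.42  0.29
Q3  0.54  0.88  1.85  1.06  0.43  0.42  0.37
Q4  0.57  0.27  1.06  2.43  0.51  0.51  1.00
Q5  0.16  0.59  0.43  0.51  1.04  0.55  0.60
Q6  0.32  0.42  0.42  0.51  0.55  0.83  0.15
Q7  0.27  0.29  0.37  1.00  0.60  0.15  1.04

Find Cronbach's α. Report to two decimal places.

Σσᵢ² = 0.76 + 1.02 + 1.85 + 2.43 + 1.04 + 0.83 + 1.04 = 8.97
Sum of the distinct covariances = 10.19
σ²_T = 8.97 + 2 × 10.19 = 29.35
α = (k/(k−1))·(1 − Σσᵢ²/σ²_T) = (7/6)·(1 − 8.97/29.35) = 0.81

α = 0.81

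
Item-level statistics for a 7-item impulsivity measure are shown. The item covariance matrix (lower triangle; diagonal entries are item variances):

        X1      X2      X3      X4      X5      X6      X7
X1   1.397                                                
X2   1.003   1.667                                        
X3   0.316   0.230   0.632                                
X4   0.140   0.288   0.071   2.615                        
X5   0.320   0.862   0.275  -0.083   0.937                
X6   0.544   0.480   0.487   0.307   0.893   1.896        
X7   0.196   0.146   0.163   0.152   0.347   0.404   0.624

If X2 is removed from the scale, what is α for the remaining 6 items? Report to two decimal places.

Remaining items: X1, X3, X4, X5, X6, X7 (k = 6).
Σσ²ᵢ = 1.397 + 0.632 + 2.615 + 0.937 + 1.896 + 0.624 = 8.101
Var(T) = 8.101 + 2 × 4.532 = 17.165
α (item deleted) = (6/5)·(1 − 8.101/17.165) = 0.63

α = 0.63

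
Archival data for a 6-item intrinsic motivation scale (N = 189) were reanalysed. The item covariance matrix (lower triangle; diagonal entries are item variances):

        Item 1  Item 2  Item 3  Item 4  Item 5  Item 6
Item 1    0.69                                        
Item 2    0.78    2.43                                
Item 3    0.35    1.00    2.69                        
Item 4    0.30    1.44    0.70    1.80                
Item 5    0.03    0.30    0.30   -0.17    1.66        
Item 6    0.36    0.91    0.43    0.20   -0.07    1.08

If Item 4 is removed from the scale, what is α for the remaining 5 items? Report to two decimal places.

α = 0.63

Remaining items: Item 1, Item 2, Item 3, Item 5, Item 6 (k = 5).
Σσᵢ² = 0.69 + 2.43 + 2.69 + 1.66 + 1.08 = 8.55
σ²_T = 8.55 + 2 × 4.39 = 17.33
α (item deleted) = (5/4)·(1 − 8.55/17.33) = 0.63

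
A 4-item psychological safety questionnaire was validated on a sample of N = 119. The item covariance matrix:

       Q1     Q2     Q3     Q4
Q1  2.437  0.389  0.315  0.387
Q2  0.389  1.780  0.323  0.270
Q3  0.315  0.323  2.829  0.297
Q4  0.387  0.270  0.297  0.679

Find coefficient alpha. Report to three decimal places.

ΣVar(i) = 2.437 + 1.780 + 2.829 + 0.679 = 7.725
Sum of off-diagonal covariances = 1.981
total variance = 7.725 + 2 × 1.981 = 11.687
α = (k/(k−1))·(1 − ΣVar(i)/total variance) = (4/3)·(1 − 7.725/11.687) = 0.452

α = 0.452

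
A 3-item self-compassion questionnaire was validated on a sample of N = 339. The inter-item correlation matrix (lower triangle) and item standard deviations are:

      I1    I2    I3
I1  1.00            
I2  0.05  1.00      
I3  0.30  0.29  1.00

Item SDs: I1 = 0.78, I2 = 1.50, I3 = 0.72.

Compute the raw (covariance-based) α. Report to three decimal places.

Σσ²ᵢ = 0.78² + 1.50² + 0.72² = 3.3768
Covariances σ_ij = r_ij · s_i · s_j:
  σ(I1,I2) = 0.05 × 0.78 × 1.50 = 0.0585
  σ(I1,I3) = 0.30 × 0.78 × 0.72 = 0.1685
  σ(I2,I3) = 0.29 × 1.50 × 0.72 = 0.3132
σ²_T = Σσ²ᵢ + 2·Σσ_ij = 3.3768 + 2 × 0.5402 = 4.4572
α = (3/2)·(1 − 3.3768/4.4572) = 0.364

α = 0.364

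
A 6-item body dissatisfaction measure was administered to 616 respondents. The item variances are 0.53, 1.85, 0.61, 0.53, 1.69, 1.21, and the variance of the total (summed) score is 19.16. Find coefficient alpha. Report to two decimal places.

coefficient alpha = 0.80

Σσ²ᵢ = 0.53 + 1.85 + 0.61 + 0.53 + 1.69 + 1.21 = 6.42
α = (k/(k−1))·(1 − Σσ²ᵢ/σ²_T) = (6/5)·(1 − 6.42/19.16) = 0.80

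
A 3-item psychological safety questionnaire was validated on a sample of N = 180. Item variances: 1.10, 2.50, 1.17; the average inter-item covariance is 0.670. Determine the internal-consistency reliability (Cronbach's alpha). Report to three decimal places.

Σσ²ᵢ = 1.10 + 2.50 + 1.17 = 4.77
Sum of the 3 distinct covariances = 3 × 0.670 = 2.010
total variance = Σσ²ᵢ + 2·Σcov = 4.77 + 2 × 2.010 = 8.790
α = (3/2)·(1 − 4.77/8.790) = 0.686

Cronbach's alpha = 0.686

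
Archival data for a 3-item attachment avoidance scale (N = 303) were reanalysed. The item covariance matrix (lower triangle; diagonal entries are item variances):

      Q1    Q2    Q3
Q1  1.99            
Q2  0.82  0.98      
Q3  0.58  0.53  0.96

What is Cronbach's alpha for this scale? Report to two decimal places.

Cronbach's alpha = 0.74

Σσᵢ² = 1.99 + 0.98 + 0.96 = 3.93
Sum of off-diagonal covariances = 1.93
Var(T) = 3.93 + 2 × 1.93 = 7.79
α = (k/(k−1))·(1 − Σσᵢ²/Var(T)) = (3/2)·(1 − 3.93/7.79) = 0.74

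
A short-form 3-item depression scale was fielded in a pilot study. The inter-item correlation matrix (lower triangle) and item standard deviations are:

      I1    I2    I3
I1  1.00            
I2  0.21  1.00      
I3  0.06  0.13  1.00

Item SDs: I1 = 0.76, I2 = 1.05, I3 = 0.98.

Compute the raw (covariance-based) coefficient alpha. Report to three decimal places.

α = 0.312

Σσ²ᵢ = 0.76² + 1.05² + 0.98² = 2.6405
Covariances σ_ij = r_ij · s_i · s_j:
  σ(I1,I2) = 0.21 × 0.76 × 1.05 = 0.1676
  σ(I1,I3) = 0.06 × 0.76 × 0.98 = 0.0447
  σ(I2,I3) = 0.13 × 1.05 × 0.98 = 0.1338
σ²_T = Σσ²ᵢ + 2·Σσ_ij = 2.6405 + 2 × 0.3461 = 3.3327
α = (3/2)·(1 − 2.6405/3.3327) = 0.312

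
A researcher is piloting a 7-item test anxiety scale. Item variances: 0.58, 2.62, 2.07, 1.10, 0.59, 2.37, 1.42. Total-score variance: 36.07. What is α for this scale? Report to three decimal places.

α = 0.819

Σσ²ᵢ = 0.58 + 2.62 + 2.07 + 1.10 + 0.59 + 2.37 + 1.42 = 10.75
α = (k/(k−1))·(1 − Σσ²ᵢ/σ²_total) = (7/6)·(1 − 10.75/36.07) = 0.819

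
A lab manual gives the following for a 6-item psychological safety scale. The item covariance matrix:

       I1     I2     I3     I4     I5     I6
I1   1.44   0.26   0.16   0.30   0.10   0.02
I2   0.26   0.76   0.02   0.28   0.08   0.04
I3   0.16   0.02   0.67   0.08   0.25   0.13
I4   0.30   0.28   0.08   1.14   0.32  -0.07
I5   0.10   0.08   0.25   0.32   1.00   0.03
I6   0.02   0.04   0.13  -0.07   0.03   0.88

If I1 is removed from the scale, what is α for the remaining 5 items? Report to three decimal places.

Remaining items: I2, I3, I4, I5, I6 (k = 5).
Σσ²ᵢ = 0.76 + 0.67 + 1.14 + 1.00 + 0.88 = 4.45
total variance = 4.45 + 2 × 1.16 = 6.77
α (item deleted) = (5/4)·(1 − 4.45/6.77) = 0.428

α = 0.428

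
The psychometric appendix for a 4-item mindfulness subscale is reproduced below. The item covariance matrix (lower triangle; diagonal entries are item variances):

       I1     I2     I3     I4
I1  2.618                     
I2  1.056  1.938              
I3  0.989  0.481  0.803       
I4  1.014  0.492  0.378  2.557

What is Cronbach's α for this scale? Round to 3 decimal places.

Cronbach's α = 0.703

Σσᵢ² = 2.618 + 1.938 + 0.803 + 2.557 = 7.916
Σ_{i<j} σ_ij = 4.410
σ²_T = 7.916 + 2 × 4.410 = 16.736
α = (k/(k−1))·(1 − Σσᵢ²/σ²_T) = (4/3)·(1 − 7.916/16.736) = 0.703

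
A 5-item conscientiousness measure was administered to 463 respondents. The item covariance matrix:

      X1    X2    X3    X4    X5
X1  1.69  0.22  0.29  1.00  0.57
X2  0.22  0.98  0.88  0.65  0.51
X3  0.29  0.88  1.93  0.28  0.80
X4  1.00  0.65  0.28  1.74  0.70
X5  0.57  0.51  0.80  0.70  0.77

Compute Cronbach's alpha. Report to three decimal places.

Cronbach's alpha = 0.780

ΣVar(i) = 1.69 + 0.98 + 1.93 + 1.74 + 0.77 = 7.11
Sum of the distinct covariances = 5.90
σ²_total = 7.11 + 2 × 5.90 = 18.91
α = (k/(k−1))·(1 − ΣVar(i)/σ²_total) = (5/4)·(1 − 7.11/18.91) = 0.780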